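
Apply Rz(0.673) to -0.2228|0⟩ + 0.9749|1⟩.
(-0.2103 + 0.07357i)|0⟩ + (0.9202 + 0.3219i)|1⟩

Rz(0.673) = [[e^(−iθ/2), 0], [0, e^(iθ/2)]] with e^(±iθ/2) = cos(θ/2) ± i·sin(θ/2); θ = 0.673, cos(θ/2) ≈ 0.943916, sin(θ/2) ≈ 0.330185.
With a = amp(|0⟩) = -0.2228 and b = amp(|1⟩) = 0.9749:
new amp(|0⟩) = (0.943916 - 0.330185i)·a = (-0.2103 + 0.07357i)
new amp(|1⟩) = (0.943916 + 0.330185i)·b = (0.9202 + 0.3219i)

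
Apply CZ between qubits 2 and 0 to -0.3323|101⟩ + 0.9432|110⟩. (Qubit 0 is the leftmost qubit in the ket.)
0.3323|101⟩ + 0.9432|110⟩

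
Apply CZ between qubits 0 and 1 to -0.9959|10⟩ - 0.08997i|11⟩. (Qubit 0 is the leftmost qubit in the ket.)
-0.9959|10⟩ + 0.08997i|11⟩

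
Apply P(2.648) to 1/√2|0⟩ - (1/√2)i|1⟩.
1/√2|0⟩ + (0.335 + 0.6227i)|1⟩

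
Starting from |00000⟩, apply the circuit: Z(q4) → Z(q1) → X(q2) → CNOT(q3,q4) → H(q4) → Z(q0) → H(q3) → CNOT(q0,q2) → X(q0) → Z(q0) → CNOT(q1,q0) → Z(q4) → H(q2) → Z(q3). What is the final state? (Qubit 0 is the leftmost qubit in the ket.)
-1/√8|10000⟩ + 1/√8|10001⟩ + 1/√8|10010⟩ - 1/√8|10011⟩ + 1/√8|10100⟩ - 1/√8|10101⟩ - 1/√8|10110⟩ + 1/√8|10111⟩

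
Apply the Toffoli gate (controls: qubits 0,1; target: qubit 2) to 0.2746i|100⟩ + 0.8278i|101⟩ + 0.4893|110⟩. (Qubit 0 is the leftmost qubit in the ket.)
0.2746i|100⟩ + 0.8278i|101⟩ + 0.4893|111⟩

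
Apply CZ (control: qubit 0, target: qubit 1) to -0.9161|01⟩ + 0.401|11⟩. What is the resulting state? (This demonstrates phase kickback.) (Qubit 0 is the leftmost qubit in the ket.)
-0.9161|01⟩ - 0.401|11⟩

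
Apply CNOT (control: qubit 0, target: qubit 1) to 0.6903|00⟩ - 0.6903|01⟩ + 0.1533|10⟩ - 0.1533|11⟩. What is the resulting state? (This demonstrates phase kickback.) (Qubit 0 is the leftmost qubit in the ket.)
0.6903|00⟩ - 0.6903|01⟩ - 0.1533|10⟩ + 0.1533|11⟩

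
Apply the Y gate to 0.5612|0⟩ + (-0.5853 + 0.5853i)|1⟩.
(0.5853 + 0.5853i)|0⟩ + 0.5612i|1⟩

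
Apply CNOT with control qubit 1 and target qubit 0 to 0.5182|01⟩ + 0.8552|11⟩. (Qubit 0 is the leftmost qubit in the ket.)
0.8552|01⟩ + 0.5182|11⟩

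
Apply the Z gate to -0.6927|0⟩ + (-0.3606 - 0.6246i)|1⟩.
-0.6927|0⟩ + (0.3606 + 0.6246i)|1⟩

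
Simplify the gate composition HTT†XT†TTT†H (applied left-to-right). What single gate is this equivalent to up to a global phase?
Z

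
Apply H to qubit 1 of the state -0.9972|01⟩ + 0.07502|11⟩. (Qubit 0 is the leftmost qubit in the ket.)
-0.7051|00⟩ + 0.7051|01⟩ + 0.05305|10⟩ - 0.05305|11⟩

H on qubit 1 mixes each pair of kets that differ only in qubit 1: amplitudes (a, b) of (|…0…⟩, |…1…⟩) become ((a + b)/√2, (a − b)/√2). Kets absent from the input have amplitude 0.
(|00⟩, |01⟩): (a, b) = (0, -0.9972) → (-0.7051, 0.7051)
(|10⟩, |11⟩): (a, b) = (0, 0.07502) → (0.05305, -0.05305)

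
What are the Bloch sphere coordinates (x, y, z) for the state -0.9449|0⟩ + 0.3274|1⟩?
(-0.6187, 0, 0.7856)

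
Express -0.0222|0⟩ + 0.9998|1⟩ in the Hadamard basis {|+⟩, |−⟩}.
0.6913|+⟩ - 0.7227|−⟩

With |ψ⟩ = α|0⟩ + β|1⟩, the Hadamard-basis coefficients are ⟨+|ψ⟩ = (α + β)/√2 and ⟨−|ψ⟩ = (α − β)/√2.
Here α = -0.0222, β = 0.9998: (α + β)/√2 = 0.6913, (α − β)/√2 = -0.7227.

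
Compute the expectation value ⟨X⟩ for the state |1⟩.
0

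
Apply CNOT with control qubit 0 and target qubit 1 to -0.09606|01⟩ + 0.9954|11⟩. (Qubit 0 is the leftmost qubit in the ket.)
-0.09606|01⟩ + 0.9954|10⟩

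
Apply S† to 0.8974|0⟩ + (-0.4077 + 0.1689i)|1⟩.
0.8974|0⟩ + (0.1689 + 0.4077i)|1⟩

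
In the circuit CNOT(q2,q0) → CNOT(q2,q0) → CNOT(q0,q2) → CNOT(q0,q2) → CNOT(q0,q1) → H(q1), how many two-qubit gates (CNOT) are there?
5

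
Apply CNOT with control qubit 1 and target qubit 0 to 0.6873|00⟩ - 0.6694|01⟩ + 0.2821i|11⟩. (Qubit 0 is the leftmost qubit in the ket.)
0.6873|00⟩ + 0.2821i|01⟩ - 0.6694|11⟩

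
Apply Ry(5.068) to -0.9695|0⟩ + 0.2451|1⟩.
0.6561|0⟩ - 0.7547|1⟩

Ry(5.068) = [[cos(θ/2), −sin(θ/2)], [sin(θ/2), cos(θ/2)]]; θ = 5.068, cos(θ/2) ≈ -0.821025, sin(θ/2) ≈ 0.570893.
With a = amp(|0⟩) = -0.9695 and b = amp(|1⟩) = 0.2451:
new amp(|0⟩) = (-0.821025)·a + (-0.570893)·b = 0.6561
new amp(|1⟩) = (0.570893)·a + (-0.821025)·b = -0.7547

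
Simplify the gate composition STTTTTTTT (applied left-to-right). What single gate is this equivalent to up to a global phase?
S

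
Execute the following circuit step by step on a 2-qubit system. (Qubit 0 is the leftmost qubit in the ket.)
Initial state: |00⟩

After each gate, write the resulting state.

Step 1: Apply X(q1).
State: |01⟩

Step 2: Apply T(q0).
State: |01⟩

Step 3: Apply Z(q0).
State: |01⟩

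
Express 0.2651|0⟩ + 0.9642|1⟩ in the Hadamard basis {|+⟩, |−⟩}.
0.8692|+⟩ - 0.4943|−⟩

With |ψ⟩ = α|0⟩ + β|1⟩, the Hadamard-basis coefficients are ⟨+|ψ⟩ = (α + β)/√2 and ⟨−|ψ⟩ = (α − β)/√2.
Here α = 0.2651, β = 0.9642: (α + β)/√2 = 0.8692, (α − β)/√2 = -0.4943.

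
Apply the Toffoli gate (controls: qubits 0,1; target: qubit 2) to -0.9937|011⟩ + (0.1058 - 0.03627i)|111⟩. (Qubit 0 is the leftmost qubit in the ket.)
-0.9937|011⟩ + (0.1058 - 0.03627i)|110⟩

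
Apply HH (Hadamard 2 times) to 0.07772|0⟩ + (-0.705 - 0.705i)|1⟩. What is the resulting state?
0.07772|0⟩ + (-0.705 - 0.705i)|1⟩

H² = I, so an even number of Hadamards cancels: H^2 = I and the state is unchanged.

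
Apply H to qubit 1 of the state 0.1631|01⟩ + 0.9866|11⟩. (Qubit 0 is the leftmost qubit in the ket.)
0.1153|00⟩ - 0.1153|01⟩ + 0.6976|10⟩ - 0.6976|11⟩

H on qubit 1 mixes each pair of kets that differ only in qubit 1: amplitudes (a, b) of (|…0…⟩, |…1…⟩) become ((a + b)/√2, (a − b)/√2). Kets absent from the input have amplitude 0.
(|00⟩, |01⟩): (a, b) = (0, 0.1631) → (0.1153, -0.1153)
(|10⟩, |11⟩): (a, b) = (0, 0.9866) → (0.6976, -0.6976)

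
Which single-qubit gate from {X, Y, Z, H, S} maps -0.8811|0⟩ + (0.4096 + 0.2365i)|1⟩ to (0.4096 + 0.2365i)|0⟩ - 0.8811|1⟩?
X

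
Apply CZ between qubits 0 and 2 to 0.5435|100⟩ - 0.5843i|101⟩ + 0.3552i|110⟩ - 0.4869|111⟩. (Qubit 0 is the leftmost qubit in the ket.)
0.5435|100⟩ + 0.5843i|101⟩ + 0.3552i|110⟩ + 0.4869|111⟩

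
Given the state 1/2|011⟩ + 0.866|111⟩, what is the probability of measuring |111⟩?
0.75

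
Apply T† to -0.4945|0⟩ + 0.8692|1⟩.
-0.4945|0⟩ + (0.6146 - 0.6146i)|1⟩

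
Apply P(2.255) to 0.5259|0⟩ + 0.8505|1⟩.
0.5259|0⟩ + (-0.5376 + 0.6591i)|1⟩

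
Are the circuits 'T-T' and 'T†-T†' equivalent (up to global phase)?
No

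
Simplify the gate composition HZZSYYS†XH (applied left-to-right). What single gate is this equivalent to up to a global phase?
Z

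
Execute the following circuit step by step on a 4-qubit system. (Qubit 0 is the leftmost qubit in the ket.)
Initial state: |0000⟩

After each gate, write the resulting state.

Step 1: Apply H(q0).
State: 1/√2|0000⟩ + 1/√2|1000⟩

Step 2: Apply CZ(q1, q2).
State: 1/√2|0000⟩ + 1/√2|1000⟩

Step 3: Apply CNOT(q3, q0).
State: 1/√2|0000⟩ + 1/√2|1000⟩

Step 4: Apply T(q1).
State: 1/√2|0000⟩ + 1/√2|1000⟩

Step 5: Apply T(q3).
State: 1/√2|0000⟩ + 1/√2|1000⟩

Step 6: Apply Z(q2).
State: 1/√2|0000⟩ + 1/√2|1000⟩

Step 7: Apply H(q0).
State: |0000⟩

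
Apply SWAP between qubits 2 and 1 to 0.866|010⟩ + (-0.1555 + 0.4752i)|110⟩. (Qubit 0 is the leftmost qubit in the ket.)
0.866|001⟩ + (-0.1555 + 0.4752i)|101⟩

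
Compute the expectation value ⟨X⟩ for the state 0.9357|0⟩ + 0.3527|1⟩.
0.66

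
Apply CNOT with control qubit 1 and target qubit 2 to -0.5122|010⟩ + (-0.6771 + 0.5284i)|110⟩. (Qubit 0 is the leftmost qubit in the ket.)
-0.5122|011⟩ + (-0.6771 + 0.5284i)|111⟩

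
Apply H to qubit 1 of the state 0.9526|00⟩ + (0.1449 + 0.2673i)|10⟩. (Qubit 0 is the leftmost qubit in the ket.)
0.6736|00⟩ + 0.6736|01⟩ + (0.1025 + 0.189i)|10⟩ + (0.1025 + 0.189i)|11⟩

H on qubit 1 mixes each pair of kets that differ only in qubit 1: amplitudes (a, b) of (|…0…⟩, |…1…⟩) become ((a + b)/√2, (a − b)/√2). Kets absent from the input have amplitude 0.
(|00⟩, |01⟩): (a, b) = (0.9526, 0) → (0.6736, 0.6736)
(|10⟩, |11⟩): (a, b) = ((0.1449 + 0.2673i), 0) → ((0.1025 + 0.189i), (0.1025 + 0.189i))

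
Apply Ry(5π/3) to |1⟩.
-1/2|0⟩ - 0.866|1⟩

Ry(5π/3) = [[cos(θ/2), −sin(θ/2)], [sin(θ/2), cos(θ/2)]]; θ = 5π/3, cos(θ/2) ≈ -0.866025, sin(θ/2) ≈ 0.5.
With a = amp(|0⟩) = 0 and b = amp(|1⟩) = 1:
new amp(|0⟩) = (-0.866025)·a + (-0.5)·b = -1/2
new amp(|1⟩) = (0.5)·a + (-0.866025)·b = -0.866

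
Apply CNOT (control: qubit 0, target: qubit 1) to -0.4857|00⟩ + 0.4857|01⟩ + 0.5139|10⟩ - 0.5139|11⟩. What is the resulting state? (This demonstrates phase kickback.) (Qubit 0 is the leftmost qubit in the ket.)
-0.4857|00⟩ + 0.4857|01⟩ - 0.5139|10⟩ + 0.5139|11⟩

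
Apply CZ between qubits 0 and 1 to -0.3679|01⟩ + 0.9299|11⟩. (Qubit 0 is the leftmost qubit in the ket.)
-0.3679|01⟩ - 0.9299|11⟩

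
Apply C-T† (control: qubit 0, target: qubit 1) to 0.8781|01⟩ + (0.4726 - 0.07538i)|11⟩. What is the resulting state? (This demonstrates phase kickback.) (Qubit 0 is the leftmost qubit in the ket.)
0.8781|01⟩ + (0.2809 - 0.3875i)|11⟩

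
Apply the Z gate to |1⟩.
-|1⟩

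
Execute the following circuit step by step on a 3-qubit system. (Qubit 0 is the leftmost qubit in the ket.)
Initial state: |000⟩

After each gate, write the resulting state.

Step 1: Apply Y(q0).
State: i|100⟩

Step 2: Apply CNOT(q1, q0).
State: i|100⟩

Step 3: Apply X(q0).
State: i|000⟩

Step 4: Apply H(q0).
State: (1/√2)i|000⟩ + (1/√2)i|100⟩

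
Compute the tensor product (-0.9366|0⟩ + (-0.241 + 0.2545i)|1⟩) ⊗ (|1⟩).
-0.9366|01⟩ + (-0.241 + 0.2545i)|11⟩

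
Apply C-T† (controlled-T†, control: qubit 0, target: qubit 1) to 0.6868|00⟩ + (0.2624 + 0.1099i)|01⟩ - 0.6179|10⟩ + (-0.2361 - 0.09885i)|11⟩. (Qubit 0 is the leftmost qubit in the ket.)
0.6868|00⟩ + (0.2624 + 0.1099i)|01⟩ - 0.6179|10⟩ + (-0.2368 + 0.09705i)|11⟩

C-T† leaves the control-|0⟩ kets |00⟩, |01⟩ unchanged and applies T† to qubit 1 on the control-|1⟩ pair (|10⟩, |11⟩).
T† = [[1, 0], [0, (1/√2 - (1/√2)i)]].
With a = amp(|10⟩) = -0.6179 and b = amp(|11⟩) = (-0.2361 - 0.09885i):
new amp(|10⟩) = (1)·a = -0.6179
new amp(|11⟩) = (1/√2 - (1/√2)i)·b = (-0.2368 + 0.09705i)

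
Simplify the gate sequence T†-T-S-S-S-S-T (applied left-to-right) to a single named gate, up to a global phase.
T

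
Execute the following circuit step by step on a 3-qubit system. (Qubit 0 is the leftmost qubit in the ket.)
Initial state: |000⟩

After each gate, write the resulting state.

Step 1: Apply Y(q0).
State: i|100⟩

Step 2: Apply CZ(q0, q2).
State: i|100⟩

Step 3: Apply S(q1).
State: i|100⟩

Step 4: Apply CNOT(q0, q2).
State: i|101⟩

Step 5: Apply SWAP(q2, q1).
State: i|110⟩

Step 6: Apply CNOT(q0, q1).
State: i|100⟩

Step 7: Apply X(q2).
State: i|101⟩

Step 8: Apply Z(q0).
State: -i|101⟩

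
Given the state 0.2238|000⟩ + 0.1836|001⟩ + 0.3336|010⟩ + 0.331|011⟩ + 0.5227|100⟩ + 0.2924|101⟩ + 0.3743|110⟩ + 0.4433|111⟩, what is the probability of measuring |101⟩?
0.0855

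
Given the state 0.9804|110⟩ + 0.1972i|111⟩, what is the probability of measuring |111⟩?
0.03889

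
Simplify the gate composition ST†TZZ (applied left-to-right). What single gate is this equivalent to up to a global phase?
S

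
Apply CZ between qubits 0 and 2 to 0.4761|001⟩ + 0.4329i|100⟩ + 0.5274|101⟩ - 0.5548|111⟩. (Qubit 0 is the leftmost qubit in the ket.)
0.4761|001⟩ + 0.4329i|100⟩ - 0.5274|101⟩ + 0.5548|111⟩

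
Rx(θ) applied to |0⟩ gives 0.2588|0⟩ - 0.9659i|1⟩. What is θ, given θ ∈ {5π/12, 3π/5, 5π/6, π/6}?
5π/6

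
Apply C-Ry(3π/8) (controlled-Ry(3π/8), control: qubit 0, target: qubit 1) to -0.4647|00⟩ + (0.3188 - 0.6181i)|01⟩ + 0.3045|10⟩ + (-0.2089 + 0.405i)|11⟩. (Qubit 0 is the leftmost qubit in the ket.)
-0.4647|00⟩ + (0.3188 - 0.6181i)|01⟩ + (0.3692 - 0.225i)|10⟩ + (-0.004523 + 0.3367i)|11⟩

C-Ry(3π/8) leaves the control-|0⟩ kets |00⟩, |01⟩ unchanged and applies Ry(3π/8) to qubit 1 on the control-|1⟩ pair (|10⟩, |11⟩).
Ry(3π/8) = [[cos(θ/2), −sin(θ/2)], [sin(θ/2), cos(θ/2)]]; θ = 3π/8, cos(θ/2) ≈ 0.83147, sin(θ/2) ≈ 0.55557.
With a = amp(|10⟩) = 0.3045 and b = amp(|11⟩) = (-0.2089 + 0.405i):
new amp(|10⟩) = (0.83147)·a + (-0.55557)·b = (0.3692 - 0.225i)
new amp(|11⟩) = (0.55557)·a + (0.83147)·b = (-0.004523 + 0.3367i)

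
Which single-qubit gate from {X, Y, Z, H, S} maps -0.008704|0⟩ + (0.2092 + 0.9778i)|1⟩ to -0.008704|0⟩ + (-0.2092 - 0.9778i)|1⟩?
Z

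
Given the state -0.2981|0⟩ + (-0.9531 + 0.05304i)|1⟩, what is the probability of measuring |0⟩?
0.08886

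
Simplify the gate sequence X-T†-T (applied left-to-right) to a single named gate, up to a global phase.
X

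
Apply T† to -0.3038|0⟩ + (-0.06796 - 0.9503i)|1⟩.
-0.3038|0⟩ + (-0.72 - 0.6239i)|1⟩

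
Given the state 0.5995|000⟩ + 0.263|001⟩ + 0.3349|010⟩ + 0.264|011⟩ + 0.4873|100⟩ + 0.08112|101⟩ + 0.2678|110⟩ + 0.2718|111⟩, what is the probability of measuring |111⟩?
0.07388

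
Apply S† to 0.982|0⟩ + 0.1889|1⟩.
0.982|0⟩ - 0.1889i|1⟩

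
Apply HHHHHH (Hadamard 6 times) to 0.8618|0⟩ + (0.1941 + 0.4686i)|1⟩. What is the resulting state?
0.8618|0⟩ + (0.1941 + 0.4686i)|1⟩

H² = I, so an even number of Hadamards cancels: H^6 = I and the state is unchanged.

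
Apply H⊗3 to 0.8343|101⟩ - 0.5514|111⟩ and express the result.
0.1|000⟩ - 0.1|001⟩ + 0.4899|010⟩ - 0.4899|011⟩ - 0.1|100⟩ + 0.1|101⟩ - 0.4899|110⟩ + 0.4899|111⟩

H⊗3 gives amp(|y⟩) = (1/2√2) Σ_x (−1)^(x·y) amp(|x⟩), where x·y is the number of positions in which both x and y have a 1.
|000⟩: (0.8343 - 0.5514)/(2√2) = 0.1
|001⟩: (-0.8343 + 0.5514)/(2√2) = -0.1
|010⟩: (0.8343 + 0.5514)/(2√2) = 0.4899
|011⟩: (-0.8343 - 0.5514)/(2√2) = -0.4899
|100⟩: (-0.8343 + 0.5514)/(2√2) = -0.1
|101⟩: (0.8343 - 0.5514)/(2√2) = 0.1
|110⟩: (-0.8343 - 0.5514)/(2√2) = -0.4899
|111⟩: (0.8343 + 0.5514)/(2√2) = 0.4899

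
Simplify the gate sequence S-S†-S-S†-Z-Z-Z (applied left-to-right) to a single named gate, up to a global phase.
Z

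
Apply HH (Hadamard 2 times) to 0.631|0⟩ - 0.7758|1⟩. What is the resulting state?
0.631|0⟩ - 0.7758|1⟩

H² = I, so an even number of Hadamards cancels: H^2 = I and the state is unchanged.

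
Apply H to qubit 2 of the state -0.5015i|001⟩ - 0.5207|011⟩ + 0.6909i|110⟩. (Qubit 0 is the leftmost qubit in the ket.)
-0.3546i|000⟩ + 0.3546i|001⟩ - 0.3682|010⟩ + 0.3682|011⟩ + 0.4885i|110⟩ + 0.4885i|111⟩

H on qubit 2 mixes each pair of kets that differ only in qubit 2: amplitudes (a, b) of (|…0…⟩, |…1…⟩) become ((a + b)/√2, (a − b)/√2). Kets absent from the input have amplitude 0.
(|000⟩, |001⟩): (a, b) = (0, -0.5015i) → (-0.3546i, 0.3546i)
(|010⟩, |011⟩): (a, b) = (0, -0.5207) → (-0.3682, 0.3682)
(|110⟩, |111⟩): (a, b) = (0.6909i, 0) → (0.4885i, 0.4885i)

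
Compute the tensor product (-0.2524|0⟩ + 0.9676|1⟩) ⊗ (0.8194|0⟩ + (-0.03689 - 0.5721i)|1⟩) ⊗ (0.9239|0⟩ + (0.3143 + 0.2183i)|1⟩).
-0.1911|000⟩ + (-0.065 - 0.04515i)|001⟩ + (0.008602 + 0.1334i)|010⟩ + (-0.0286 + 0.04742i)|011⟩ + 0.7325|100⟩ + (0.2492 + 0.1731i)|101⟩ + (-0.03298 - 0.5114i)|110⟩ + (0.1096 - 0.1818i)|111⟩

amp(|b₁b₂…⟩) = product of the factor amplitudes for bits b₁, b₂, …; only kets whose every factor amplitude is nonzero survive.
|000⟩: (-0.2524)(0.8194)(0.9239) = -0.1911
|001⟩: (-0.2524)(0.8194)(0.3143 + 0.2183i) = (-0.065 - 0.04515i)
|010⟩: (-0.2524)(-0.03689 - 0.5721i)(0.9239) = (0.008602 + 0.1334i)
|011⟩: (-0.2524)(-0.03689 - 0.5721i)(0.3143 + 0.2183i) = (-0.0286 + 0.04742i)
|100⟩: (0.9676)(0.8194)(0.9239) = 0.7325
|101⟩: (0.9676)(0.8194)(0.3143 + 0.2183i) = (0.2492 + 0.1731i)
|110⟩: (0.9676)(-0.03689 - 0.5721i)(0.9239) = (-0.03298 - 0.5114i)
|111⟩: (0.9676)(-0.03689 - 0.5721i)(0.3143 + 0.2183i) = (0.1096 - 0.1818i)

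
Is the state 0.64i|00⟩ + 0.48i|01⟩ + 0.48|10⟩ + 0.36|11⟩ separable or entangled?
Separable

Writing the state as a|00⟩ + b|01⟩ + c|10⟩ + d|11⟩, it is a product state iff ad − bc = 0.
Here (a, b, c, d) = (0.64i, 0.48i, 0.48, 0.36): ad − bc = (0.64i)(0.36) − (0.48i)(0.48) = 0, so the state is separable.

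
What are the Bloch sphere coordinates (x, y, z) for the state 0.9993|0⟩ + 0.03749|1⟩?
(0.07493, 0, 0.9972)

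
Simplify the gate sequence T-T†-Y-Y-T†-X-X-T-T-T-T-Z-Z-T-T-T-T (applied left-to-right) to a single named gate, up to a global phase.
T†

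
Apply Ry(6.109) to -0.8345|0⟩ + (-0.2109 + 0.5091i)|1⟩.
(0.8497 - 0.04428i)|0⟩ + (0.1375 - 0.5072i)|1⟩

Ry(6.109) = [[cos(θ/2), −sin(θ/2)], [sin(θ/2), cos(θ/2)]]; θ = 6.109, cos(θ/2) ≈ -0.99621, sin(θ/2) ≈ 0.0869826.
With a = amp(|0⟩) = -0.8345 and b = amp(|1⟩) = (-0.2109 + 0.5091i):
new amp(|0⟩) = (-0.99621)·a + (-0.0869826)·b = (0.8497 - 0.04428i)
new amp(|1⟩) = (0.0869826)·a + (-0.99621)·b = (0.1375 - 0.5072i)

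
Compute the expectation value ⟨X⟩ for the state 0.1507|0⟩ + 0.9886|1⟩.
0.298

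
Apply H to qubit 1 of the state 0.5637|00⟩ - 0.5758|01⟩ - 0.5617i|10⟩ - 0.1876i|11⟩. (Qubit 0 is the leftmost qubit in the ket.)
-0.008556|00⟩ + 0.8057|01⟩ - 0.5298i|10⟩ - 0.2645i|11⟩

H on qubit 1 mixes each pair of kets that differ only in qubit 1: amplitudes (a, b) of (|…0…⟩, |…1…⟩) become ((a + b)/√2, (a − b)/√2). Kets absent from the input have amplitude 0.
(|00⟩, |01⟩): (a, b) = (0.5637, -0.5758) → (-0.008556, 0.8057)
(|10⟩, |11⟩): (a, b) = (-0.5617i, -0.1876i) → (-0.5298i, -0.2645i)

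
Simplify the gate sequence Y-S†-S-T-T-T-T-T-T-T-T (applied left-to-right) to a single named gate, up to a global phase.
Y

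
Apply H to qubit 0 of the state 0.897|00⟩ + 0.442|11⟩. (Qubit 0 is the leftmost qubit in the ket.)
0.6343|00⟩ + 0.3125|01⟩ + 0.6343|10⟩ - 0.3125|11⟩

H on qubit 0 mixes each pair of kets that differ only in qubit 0: amplitudes (a, b) of (|…0…⟩, |…1…⟩) become ((a + b)/√2, (a − b)/√2). Kets absent from the input have amplitude 0.
(|00⟩, |10⟩): (a, b) = (0.897, 0) → (0.6343, 0.6343)
(|01⟩, |11⟩): (a, b) = (0, 0.442) → (0.3125, -0.3125)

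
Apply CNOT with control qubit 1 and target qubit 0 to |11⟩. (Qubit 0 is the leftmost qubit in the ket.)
|01⟩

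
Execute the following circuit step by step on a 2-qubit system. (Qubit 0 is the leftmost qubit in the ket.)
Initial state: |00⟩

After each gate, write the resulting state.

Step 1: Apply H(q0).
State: 1/√2|00⟩ + 1/√2|10⟩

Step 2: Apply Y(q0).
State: -(1/√2)i|00⟩ + (1/√2)i|10⟩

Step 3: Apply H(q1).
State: -(1/2)i|00⟩ - (1/2)i|01⟩ + (1/2)i|10⟩ + (1/2)i|11⟩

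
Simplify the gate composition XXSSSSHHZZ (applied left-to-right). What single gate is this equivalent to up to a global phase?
I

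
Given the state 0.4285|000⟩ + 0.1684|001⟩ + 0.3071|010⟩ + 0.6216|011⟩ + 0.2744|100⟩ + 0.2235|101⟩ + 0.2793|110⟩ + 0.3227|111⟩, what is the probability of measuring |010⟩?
0.09431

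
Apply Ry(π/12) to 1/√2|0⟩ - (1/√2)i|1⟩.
(0.7011 + 0.0923i)|0⟩ + (0.0923 - 0.7011i)|1⟩

Ry(π/12) = [[cos(θ/2), −sin(θ/2)], [sin(θ/2), cos(θ/2)]]; θ = π/12, cos(θ/2) ≈ 0.991445, sin(θ/2) ≈ 0.130526.
With a = amp(|0⟩) = 1/√2 and b = amp(|1⟩) = -(1/√2)i:
new amp(|0⟩) = (0.991445)·a + (-0.130526)·b = (0.7011 + 0.0923i)
new amp(|1⟩) = (0.130526)·a + (0.991445)·b = (0.0923 - 0.7011i)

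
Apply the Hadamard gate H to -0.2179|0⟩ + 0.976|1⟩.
0.5361|0⟩ - 0.8442|1⟩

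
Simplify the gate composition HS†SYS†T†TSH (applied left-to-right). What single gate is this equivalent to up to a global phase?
Y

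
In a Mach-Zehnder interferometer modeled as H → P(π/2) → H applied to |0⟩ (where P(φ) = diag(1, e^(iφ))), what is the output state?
(1/2 + (1/2)i)|0⟩ + (1/2 - (1/2)i)|1⟩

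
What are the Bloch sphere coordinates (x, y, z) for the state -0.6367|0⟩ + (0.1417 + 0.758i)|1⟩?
(-0.1804, -0.9652, -0.1893)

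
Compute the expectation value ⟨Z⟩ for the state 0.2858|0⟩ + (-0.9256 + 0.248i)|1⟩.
-0.8366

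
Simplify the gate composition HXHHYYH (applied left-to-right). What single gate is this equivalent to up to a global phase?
Z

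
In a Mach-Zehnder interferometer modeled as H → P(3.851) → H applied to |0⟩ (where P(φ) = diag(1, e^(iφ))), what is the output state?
(0.1206 - 0.3257i)|0⟩ + (0.8794 + 0.3257i)|1⟩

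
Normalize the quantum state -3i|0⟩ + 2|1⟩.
-0.8321i|0⟩ + 0.5547|1⟩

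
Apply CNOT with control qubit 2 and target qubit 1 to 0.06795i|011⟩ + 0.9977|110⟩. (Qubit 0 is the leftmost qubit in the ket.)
0.06795i|001⟩ + 0.9977|110⟩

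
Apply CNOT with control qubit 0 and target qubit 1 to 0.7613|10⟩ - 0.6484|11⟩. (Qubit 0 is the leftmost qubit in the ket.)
-0.6484|10⟩ + 0.7613|11⟩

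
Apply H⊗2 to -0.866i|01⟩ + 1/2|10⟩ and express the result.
(0.25 - 0.433i)|00⟩ + (0.25 + 0.433i)|01⟩ + (-0.25 - 0.433i)|10⟩ + (-0.25 + 0.433i)|11⟩

H⊗2 gives amp(|y⟩) = (1/2) Σ_x (−1)^(x·y) amp(|x⟩), where x·y is the number of positions in which both x and y have a 1.
|00⟩: (-0.866i + 1/2)/2 = (0.25 - 0.433i)
|01⟩: (0.866i + 1/2)/2 = (0.25 + 0.433i)
|10⟩: (-0.866i - 1/2)/2 = (-0.25 - 0.433i)
|11⟩: (0.866i - 1/2)/2 = (-0.25 + 0.433i)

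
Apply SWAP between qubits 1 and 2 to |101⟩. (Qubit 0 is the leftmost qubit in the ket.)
|110⟩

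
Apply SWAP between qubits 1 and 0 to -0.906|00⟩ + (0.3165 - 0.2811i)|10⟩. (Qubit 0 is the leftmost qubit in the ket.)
-0.906|00⟩ + (0.3165 - 0.2811i)|01⟩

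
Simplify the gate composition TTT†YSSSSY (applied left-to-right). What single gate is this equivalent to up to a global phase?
T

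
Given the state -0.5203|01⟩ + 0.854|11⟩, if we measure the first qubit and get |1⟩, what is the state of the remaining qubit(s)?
|1⟩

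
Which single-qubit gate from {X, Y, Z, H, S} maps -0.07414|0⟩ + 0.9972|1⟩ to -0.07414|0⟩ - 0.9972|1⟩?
Z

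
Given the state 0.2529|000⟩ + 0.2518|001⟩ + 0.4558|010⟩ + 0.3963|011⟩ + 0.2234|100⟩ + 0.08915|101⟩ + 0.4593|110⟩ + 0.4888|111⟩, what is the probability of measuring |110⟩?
0.211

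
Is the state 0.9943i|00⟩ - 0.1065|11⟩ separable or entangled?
Entangled

Writing the state as a|00⟩ + b|01⟩ + c|10⟩ + d|11⟩, it is a product state iff ad − bc = 0.
Here (a, b, c, d) = (0.9943i, 0, 0, -0.1065): ad − bc = (0.9943i)(-0.1065) − (0)(0) = -0.1059i ≠ 0, so the state is entangled.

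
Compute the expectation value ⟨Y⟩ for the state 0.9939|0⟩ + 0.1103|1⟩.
0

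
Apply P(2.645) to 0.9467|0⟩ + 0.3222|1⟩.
0.9467|0⟩ + (-0.2833 + 0.1535i)|1⟩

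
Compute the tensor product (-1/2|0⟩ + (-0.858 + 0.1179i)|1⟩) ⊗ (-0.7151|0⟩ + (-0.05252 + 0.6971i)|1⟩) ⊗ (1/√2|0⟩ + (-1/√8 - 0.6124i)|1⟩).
0.2528|000⟩ + (-0.1264 - 0.219i)|001⟩ + (0.01857 - 0.2465i)|010⟩ + (-0.2227 + 0.1071i)|011⟩ + (0.4338 - 0.05962i)|100⟩ + (-0.2686 - 0.3459i)|101⟩ + (-0.02625 - 0.4273i)|110⟩ + (-0.3569 + 0.2364i)|111⟩

amp(|b₁b₂…⟩) = product of the factor amplitudes for bits b₁, b₂, …; only kets whose every factor amplitude is nonzero survive.
|000⟩: (-1/2)(-0.7151)(1/√2) = 0.2528
|001⟩: (-1/2)(-0.7151)(-1/√8 - 0.6124i) = (-0.1264 - 0.219i)
|010⟩: (-1/2)(-0.05252 + 0.6971i)(1/√2) = (0.01857 - 0.2465i)
|011⟩: (-1/2)(-0.05252 + 0.6971i)(-1/√8 - 0.6124i) = (-0.2227 + 0.1071i)
|100⟩: (-0.858 + 0.1179i)(-0.7151)(1/√2) = (0.4338 - 0.05962i)
|101⟩: (-0.858 + 0.1179i)(-0.7151)(-1/√8 - 0.6124i) = (-0.2686 - 0.3459i)
|110⟩: (-0.858 + 0.1179i)(-0.05252 + 0.6971i)(1/√2) = (-0.02625 - 0.4273i)
|111⟩: (-0.858 + 0.1179i)(-0.05252 + 0.6971i)(-1/√8 - 0.6124i) = (-0.3569 + 0.2364i)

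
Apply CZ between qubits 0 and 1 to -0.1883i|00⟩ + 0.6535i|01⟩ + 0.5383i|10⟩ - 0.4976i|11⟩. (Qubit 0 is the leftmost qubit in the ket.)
-0.1883i|00⟩ + 0.6535i|01⟩ + 0.5383i|10⟩ + 0.4976i|11⟩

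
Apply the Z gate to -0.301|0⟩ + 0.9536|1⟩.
-0.301|0⟩ - 0.9536|1⟩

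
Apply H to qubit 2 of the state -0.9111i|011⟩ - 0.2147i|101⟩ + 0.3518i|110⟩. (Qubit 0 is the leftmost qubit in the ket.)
-0.6442i|010⟩ + 0.6442i|011⟩ - 0.1518i|100⟩ + 0.1518i|101⟩ + 0.2488i|110⟩ + 0.2488i|111⟩

H on qubit 2 mixes each pair of kets that differ only in qubit 2: amplitudes (a, b) of (|…0…⟩, |…1…⟩) become ((a + b)/√2, (a − b)/√2). Kets absent from the input have amplitude 0.
(|010⟩, |011⟩): (a, b) = (0, -0.9111i) → (-0.6442i, 0.6442i)
(|100⟩, |101⟩): (a, b) = (0, -0.2147i) → (-0.1518i, 0.1518i)
(|110⟩, |111⟩): (a, b) = (0.3518i, 0) → (0.2488i, 0.2488i)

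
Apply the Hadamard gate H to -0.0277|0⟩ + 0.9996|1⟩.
0.6872|0⟩ - 0.7264|1⟩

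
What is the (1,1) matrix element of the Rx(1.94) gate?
0.5653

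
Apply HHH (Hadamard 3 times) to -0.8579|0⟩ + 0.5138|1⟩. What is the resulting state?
-0.2433|0⟩ - 0.9699|1⟩

H² = I, so H^3 = H: a single Hadamard. With (a, b) = (-0.8579, 0.5138), H gives ((a + b)/√2, (a − b)/√2) = (-0.2433, -0.9699).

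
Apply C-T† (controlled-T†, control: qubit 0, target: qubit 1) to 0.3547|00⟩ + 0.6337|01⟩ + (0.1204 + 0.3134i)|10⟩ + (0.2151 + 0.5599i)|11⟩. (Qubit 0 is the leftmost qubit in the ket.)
0.3547|00⟩ + 0.6337|01⟩ + (0.1204 + 0.3134i)|10⟩ + (0.548 + 0.2438i)|11⟩

C-T† leaves the control-|0⟩ kets |00⟩, |01⟩ unchanged and applies T† to qubit 1 on the control-|1⟩ pair (|10⟩, |11⟩).
T† = [[1, 0], [0, (1/√2 - (1/√2)i)]].
With a = amp(|10⟩) = (0.1204 + 0.3134i) and b = amp(|11⟩) = (0.2151 + 0.5599i):
new amp(|10⟩) = (1)·a = (0.1204 + 0.3134i)
new amp(|11⟩) = (1/√2 - (1/√2)i)·b = (0.548 + 0.2438i)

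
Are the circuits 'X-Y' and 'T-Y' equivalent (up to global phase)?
No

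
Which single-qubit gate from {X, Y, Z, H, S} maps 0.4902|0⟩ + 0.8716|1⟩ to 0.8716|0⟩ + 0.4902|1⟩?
X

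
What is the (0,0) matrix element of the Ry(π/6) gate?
0.9659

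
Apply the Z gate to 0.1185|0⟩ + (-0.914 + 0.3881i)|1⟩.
0.1185|0⟩ + (0.914 - 0.3881i)|1⟩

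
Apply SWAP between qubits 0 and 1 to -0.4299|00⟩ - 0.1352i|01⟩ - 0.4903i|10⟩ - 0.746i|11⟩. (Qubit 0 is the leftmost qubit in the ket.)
-0.4299|00⟩ - 0.4903i|01⟩ - 0.1352i|10⟩ - 0.746i|11⟩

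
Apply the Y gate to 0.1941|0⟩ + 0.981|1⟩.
-0.981i|0⟩ + 0.1941i|1⟩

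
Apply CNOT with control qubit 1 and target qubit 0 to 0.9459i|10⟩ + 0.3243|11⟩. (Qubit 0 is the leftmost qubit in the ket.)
0.3243|01⟩ + 0.9459i|10⟩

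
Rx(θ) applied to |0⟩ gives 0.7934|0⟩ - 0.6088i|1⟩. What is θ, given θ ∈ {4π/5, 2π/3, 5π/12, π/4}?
5π/12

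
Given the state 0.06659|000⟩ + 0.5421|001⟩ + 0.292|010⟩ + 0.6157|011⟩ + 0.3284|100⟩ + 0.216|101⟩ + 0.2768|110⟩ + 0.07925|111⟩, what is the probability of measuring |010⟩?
0.08526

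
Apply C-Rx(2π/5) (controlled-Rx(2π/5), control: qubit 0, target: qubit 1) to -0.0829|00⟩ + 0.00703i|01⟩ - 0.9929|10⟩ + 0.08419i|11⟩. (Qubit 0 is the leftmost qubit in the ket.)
-0.0829|00⟩ + 0.00703i|01⟩ - 0.7538|10⟩ + 0.6517i|11⟩

C-Rx(2π/5) leaves the control-|0⟩ kets |00⟩, |01⟩ unchanged and applies Rx(2π/5) to qubit 1 on the control-|1⟩ pair (|10⟩, |11⟩).
Rx(2π/5) = [[cos(θ/2), −i·sin(θ/2)], [−i·sin(θ/2), cos(θ/2)]]; θ = 2π/5, cos(θ/2) ≈ 0.809017, sin(θ/2) ≈ 0.587785.
With a = amp(|10⟩) = -0.9929 and b = amp(|11⟩) = 0.08419i:
new amp(|10⟩) = (0.809017)·a + (-0.587785i)·b = -0.7538
new amp(|11⟩) = (-0.587785i)·a + (0.809017)·b = 0.6517i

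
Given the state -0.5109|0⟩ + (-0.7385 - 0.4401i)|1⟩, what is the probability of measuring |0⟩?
0.261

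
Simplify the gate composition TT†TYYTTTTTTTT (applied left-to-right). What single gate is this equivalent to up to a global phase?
T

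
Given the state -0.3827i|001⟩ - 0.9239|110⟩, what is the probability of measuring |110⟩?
0.8536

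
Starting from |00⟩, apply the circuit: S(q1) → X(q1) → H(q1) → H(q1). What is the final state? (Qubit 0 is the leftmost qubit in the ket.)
|01⟩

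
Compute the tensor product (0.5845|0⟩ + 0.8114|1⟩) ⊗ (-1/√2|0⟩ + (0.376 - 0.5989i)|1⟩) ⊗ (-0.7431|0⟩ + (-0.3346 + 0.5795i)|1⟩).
0.3071|000⟩ + (0.1383 - 0.2395i)|001⟩ + (-0.1633 + 0.2601i)|010⟩ + (0.1293 + 0.2445i)|011⟩ + 0.4264|100⟩ + (0.192 - 0.3325i)|101⟩ + (-0.2267 + 0.3611i)|110⟩ + (0.1795 + 0.3394i)|111⟩

amp(|b₁b₂…⟩) = product of the factor amplitudes for bits b₁, b₂, …; only kets whose every factor amplitude is nonzero survive.
|000⟩: (0.5845)(-1/√2)(-0.7431) = 0.3071
|001⟩: (0.5845)(-1/√2)(-0.3346 + 0.5795i) = (0.1383 - 0.2395i)
|010⟩: (0.5845)(0.376 - 0.5989i)(-0.7431) = (-0.1633 + 0.2601i)
|011⟩: (0.5845)(0.376 - 0.5989i)(-0.3346 + 0.5795i) = (0.1293 + 0.2445i)
|100⟩: (0.8114)(-1/√2)(-0.7431) = 0.4264
|101⟩: (0.8114)(-1/√2)(-0.3346 + 0.5795i) = (0.192 - 0.3325i)
|110⟩: (0.8114)(0.376 - 0.5989i)(-0.7431) = (-0.2267 + 0.3611i)
|111⟩: (0.8114)(0.376 - 0.5989i)(-0.3346 + 0.5795i) = (0.1795 + 0.3394i)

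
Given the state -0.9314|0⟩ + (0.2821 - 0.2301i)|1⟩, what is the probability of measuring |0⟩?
0.8675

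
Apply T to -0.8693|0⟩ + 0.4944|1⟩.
-0.8693|0⟩ + (0.3496 + 0.3496i)|1⟩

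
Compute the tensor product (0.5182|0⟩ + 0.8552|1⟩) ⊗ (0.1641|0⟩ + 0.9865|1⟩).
0.08504|00⟩ + 0.5112|01⟩ + 0.1403|10⟩ + 0.8437|11⟩

amp(|b₁b₂…⟩) = product of the factor amplitudes for bits b₁, b₂, …; only kets whose every factor amplitude is nonzero survive.
|00⟩: (0.5182)(0.1641) = 0.08504
|01⟩: (0.5182)(0.9865) = 0.5112
|10⟩: (0.8552)(0.1641) = 0.1403
|11⟩: (0.8552)(0.9865) = 0.8437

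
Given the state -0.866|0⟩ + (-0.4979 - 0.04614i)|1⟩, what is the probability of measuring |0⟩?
0.75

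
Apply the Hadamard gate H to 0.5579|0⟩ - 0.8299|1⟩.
-0.1923|0⟩ + 0.9813|1⟩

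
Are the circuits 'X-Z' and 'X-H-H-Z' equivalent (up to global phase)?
Yes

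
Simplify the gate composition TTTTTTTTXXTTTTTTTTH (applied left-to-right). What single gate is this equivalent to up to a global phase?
H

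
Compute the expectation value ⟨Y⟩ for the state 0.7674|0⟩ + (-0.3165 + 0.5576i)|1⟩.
0.8558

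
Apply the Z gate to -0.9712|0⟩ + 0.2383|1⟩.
-0.9712|0⟩ - 0.2383|1⟩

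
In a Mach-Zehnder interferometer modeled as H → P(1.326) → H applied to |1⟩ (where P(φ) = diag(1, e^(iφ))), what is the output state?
(0.3788 - 0.4851i)|0⟩ + (0.6212 + 0.4851i)|1⟩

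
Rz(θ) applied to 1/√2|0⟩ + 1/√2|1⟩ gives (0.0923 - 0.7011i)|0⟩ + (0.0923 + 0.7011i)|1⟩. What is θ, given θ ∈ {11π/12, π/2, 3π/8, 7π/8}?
11π/12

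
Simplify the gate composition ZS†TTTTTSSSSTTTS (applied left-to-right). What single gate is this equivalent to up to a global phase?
Z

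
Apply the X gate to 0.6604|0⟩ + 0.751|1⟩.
0.751|0⟩ + 0.6604|1⟩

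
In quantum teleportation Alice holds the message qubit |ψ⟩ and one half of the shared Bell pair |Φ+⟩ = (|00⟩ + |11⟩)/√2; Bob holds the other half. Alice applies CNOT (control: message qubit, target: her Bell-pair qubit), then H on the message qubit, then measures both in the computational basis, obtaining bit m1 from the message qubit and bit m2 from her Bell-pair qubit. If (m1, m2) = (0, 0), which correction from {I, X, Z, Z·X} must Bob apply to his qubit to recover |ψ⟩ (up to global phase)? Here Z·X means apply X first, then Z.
I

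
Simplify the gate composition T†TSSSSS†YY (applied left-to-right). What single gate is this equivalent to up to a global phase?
S†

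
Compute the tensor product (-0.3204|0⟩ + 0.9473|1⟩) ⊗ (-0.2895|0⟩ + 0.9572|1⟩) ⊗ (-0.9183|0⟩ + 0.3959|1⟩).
-0.08518|000⟩ + 0.03672|001⟩ + 0.2816|010⟩ - 0.1214|011⟩ + 0.2518|100⟩ - 0.1086|101⟩ - 0.8327|110⟩ + 0.359|111⟩

amp(|b₁b₂…⟩) = product of the factor amplitudes for bits b₁, b₂, …; only kets whose every factor amplitude is nonzero survive.
|000⟩: (-0.3204)(-0.2895)(-0.9183) = -0.08518
|001⟩: (-0.3204)(-0.2895)(0.3959) = 0.03672
|010⟩: (-0.3204)(0.9572)(-0.9183) = 0.2816
|011⟩: (-0.3204)(0.9572)(0.3959) = -0.1214
|100⟩: (0.9473)(-0.2895)(-0.9183) = 0.2518
|101⟩: (0.9473)(-0.2895)(0.3959) = -0.1086
|110⟩: (0.9473)(0.9572)(-0.9183) = -0.8327
|111⟩: (0.9473)(0.9572)(0.3959) = 0.359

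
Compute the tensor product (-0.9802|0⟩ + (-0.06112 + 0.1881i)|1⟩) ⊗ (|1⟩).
-0.9802|01⟩ + (-0.06112 + 0.1881i)|11⟩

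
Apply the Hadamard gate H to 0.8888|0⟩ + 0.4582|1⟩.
0.9525|0⟩ + 0.3045|1⟩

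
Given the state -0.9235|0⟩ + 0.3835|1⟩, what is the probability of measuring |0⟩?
0.8529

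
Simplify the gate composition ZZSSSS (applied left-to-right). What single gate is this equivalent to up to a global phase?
I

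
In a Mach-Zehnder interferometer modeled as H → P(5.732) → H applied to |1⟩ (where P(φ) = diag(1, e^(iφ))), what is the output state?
(0.07405 + 0.2618i)|0⟩ + (0.926 - 0.2618i)|1⟩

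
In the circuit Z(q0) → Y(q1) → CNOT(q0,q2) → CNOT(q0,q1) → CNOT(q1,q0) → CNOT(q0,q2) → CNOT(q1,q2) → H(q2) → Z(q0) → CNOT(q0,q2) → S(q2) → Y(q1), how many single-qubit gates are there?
6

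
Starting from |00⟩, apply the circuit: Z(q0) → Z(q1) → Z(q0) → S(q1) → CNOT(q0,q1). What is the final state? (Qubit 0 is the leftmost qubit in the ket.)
|00⟩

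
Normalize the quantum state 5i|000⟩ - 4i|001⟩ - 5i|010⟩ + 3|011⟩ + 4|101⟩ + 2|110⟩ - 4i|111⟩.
0.4746i|000⟩ - 0.3797i|001⟩ - 0.4746i|010⟩ + 0.2847|011⟩ + 0.3797|101⟩ + 0.1898|110⟩ - 0.3797i|111⟩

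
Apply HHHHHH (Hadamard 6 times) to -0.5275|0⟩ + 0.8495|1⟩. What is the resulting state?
-0.5275|0⟩ + 0.8495|1⟩

H² = I, so an even number of Hadamards cancels: H^6 = I and the state is unchanged.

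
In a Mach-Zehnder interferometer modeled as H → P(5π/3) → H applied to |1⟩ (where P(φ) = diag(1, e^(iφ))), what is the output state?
(0.25 + 0.433i)|0⟩ + (0.75 - 0.433i)|1⟩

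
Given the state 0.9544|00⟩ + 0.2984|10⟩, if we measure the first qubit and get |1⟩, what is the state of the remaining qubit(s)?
|0⟩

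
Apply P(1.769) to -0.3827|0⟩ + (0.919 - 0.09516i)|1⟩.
-0.3827|0⟩ + (-0.08766 + 0.9197i)|1⟩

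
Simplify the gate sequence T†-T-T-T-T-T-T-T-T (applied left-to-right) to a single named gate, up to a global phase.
T†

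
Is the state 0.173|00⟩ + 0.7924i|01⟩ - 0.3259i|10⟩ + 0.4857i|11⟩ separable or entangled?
Entangled

Writing the state as a|00⟩ + b|01⟩ + c|10⟩ + d|11⟩, it is a product state iff ad − bc = 0.
Here (a, b, c, d) = (0.173, 0.7924i, -0.3259i, 0.4857i): ad − bc = (0.173)(0.4857i) − (0.7924i)(-0.3259i) = (-0.2582 + 0.08403i) ≠ 0, so the state is entangled.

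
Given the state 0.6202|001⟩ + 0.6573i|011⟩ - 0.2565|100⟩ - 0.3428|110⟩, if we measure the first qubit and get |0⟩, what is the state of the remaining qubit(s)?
0.6863|01⟩ + 0.7273i|11⟩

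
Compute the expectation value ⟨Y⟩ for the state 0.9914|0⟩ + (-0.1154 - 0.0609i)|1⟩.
-0.1208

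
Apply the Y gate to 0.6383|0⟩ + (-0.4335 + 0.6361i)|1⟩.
(0.6361 + 0.4335i)|0⟩ + 0.6383i|1⟩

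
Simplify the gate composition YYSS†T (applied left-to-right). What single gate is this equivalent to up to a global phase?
T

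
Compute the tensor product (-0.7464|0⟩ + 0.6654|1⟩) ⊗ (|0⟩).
-0.7464|00⟩ + 0.6654|10⟩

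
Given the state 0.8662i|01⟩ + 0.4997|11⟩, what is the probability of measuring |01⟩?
0.7503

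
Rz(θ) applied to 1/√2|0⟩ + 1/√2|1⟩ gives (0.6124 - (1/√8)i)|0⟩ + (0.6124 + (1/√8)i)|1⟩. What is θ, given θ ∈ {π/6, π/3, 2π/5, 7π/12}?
π/3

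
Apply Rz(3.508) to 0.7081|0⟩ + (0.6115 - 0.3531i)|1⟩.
(-0.129 - 0.6963i)|0⟩ + (0.2358 + 0.6656i)|1⟩

Rz(3.508) = [[e^(−iθ/2), 0], [0, e^(iθ/2)]] with e^(±iθ/2) = cos(θ/2) ± i·sin(θ/2); θ = 3.508, cos(θ/2) ≈ -0.182181, sin(θ/2) ≈ 0.983265.
With a = amp(|0⟩) = 0.7081 and b = amp(|1⟩) = (0.6115 - 0.3531i):
new amp(|0⟩) = (-0.182181 - 0.983265i)·a = (-0.129 - 0.6963i)
new amp(|1⟩) = (-0.182181 + 0.983265i)·b = (0.2358 + 0.6656i)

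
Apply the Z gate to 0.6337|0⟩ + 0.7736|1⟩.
0.6337|0⟩ - 0.7736|1⟩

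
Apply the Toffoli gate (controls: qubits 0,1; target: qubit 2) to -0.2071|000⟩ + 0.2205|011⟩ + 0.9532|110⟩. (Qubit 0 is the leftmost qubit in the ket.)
-0.2071|000⟩ + 0.2205|011⟩ + 0.9532|111⟩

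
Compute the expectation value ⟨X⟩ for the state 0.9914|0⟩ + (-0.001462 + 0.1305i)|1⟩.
-0.002899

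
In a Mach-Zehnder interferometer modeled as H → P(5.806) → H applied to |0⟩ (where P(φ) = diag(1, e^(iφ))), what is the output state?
(0.9441 - 0.2296i)|0⟩ + (0.05585 + 0.2296i)|1⟩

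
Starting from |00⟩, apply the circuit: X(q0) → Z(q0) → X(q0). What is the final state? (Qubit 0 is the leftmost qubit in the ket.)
-|00⟩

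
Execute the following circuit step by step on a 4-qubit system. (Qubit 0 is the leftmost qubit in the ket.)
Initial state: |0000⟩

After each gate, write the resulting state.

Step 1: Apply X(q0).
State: |1000⟩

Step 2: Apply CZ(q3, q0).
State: |1000⟩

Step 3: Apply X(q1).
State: |1100⟩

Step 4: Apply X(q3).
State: |1101⟩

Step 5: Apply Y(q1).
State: -i|1001⟩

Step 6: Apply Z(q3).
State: i|1001⟩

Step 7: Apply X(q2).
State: i|1011⟩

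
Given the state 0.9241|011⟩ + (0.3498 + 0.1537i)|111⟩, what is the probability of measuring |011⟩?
0.854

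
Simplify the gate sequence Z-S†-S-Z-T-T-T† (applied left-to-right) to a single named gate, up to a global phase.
T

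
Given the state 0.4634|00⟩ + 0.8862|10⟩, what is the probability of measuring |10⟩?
0.7854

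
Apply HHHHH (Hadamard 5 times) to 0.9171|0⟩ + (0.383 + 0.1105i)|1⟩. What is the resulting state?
(0.9193 + 0.07814i)|0⟩ + (0.3777 - 0.07814i)|1⟩

H² = I, so H^5 = H: a single Hadamard. With (a, b) = (0.9171, (0.383 + 0.1105i)), H gives ((a + b)/√2, (a − b)/√2) = ((0.9193 + 0.07814i), (0.3777 - 0.07814i)).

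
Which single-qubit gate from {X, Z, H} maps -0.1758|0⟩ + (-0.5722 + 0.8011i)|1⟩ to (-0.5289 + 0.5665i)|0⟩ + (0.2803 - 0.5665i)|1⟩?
H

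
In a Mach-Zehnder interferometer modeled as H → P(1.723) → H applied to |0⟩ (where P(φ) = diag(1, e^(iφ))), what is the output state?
(0.4242 + 0.4942i)|0⟩ + (0.5758 - 0.4942i)|1⟩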